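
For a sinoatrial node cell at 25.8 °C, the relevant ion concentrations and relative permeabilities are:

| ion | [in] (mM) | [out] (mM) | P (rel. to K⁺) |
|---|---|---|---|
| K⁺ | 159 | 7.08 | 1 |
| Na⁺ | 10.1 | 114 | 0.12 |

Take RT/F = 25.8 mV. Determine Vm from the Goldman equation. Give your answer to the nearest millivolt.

-53 mV

Vm = 25.8 · ln[(Σ P·[cation]ₒ + Σ P·[anion]ᵢ) / (Σ P·[cation]ᵢ + Σ P·[anion]ₒ)]
Numerator = 1×7.08 + 0.12×114 = 20.76
Denominator = 1×159 + 0.12×10.1 = 160.2
Vm = 25.8 · ln(0.12958) = 25.8 × (-2.0435) = -52.72 mV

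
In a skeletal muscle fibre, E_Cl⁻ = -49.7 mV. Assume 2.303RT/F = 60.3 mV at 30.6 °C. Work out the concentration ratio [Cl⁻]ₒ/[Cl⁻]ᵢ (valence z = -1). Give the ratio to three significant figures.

6.67

log₁₀([out]/[in]) = E·z/(60.3) = -49.7 × -1 / 60.3 = 0.8242
[out]/[in] = 10^(0.8242) = 6.671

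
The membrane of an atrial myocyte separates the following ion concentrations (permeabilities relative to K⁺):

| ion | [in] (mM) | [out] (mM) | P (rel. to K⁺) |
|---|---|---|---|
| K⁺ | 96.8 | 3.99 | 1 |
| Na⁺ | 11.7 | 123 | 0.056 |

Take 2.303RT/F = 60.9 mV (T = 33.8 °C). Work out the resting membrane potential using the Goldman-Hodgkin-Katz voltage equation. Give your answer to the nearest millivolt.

Vm = 60.9 · log₁₀[(Σ P·[cation]ₒ + Σ P·[anion]ᵢ) / (Σ P·[cation]ᵢ + Σ P·[anion]ₒ)]
Numerator = 1×3.99 + 0.056×123 = 10.88
Denominator = 1×96.8 + 0.056×11.7 = 97.46
Vm = 60.9 · log₁₀(0.11162) = 60.9 × (-0.9523) = -57.99 mV

-58 mV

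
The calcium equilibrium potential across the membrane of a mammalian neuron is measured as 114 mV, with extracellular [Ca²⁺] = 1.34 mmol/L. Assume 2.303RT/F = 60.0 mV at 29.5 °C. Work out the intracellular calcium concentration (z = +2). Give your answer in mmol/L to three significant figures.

0.000212 mmol/L

Nernst: E = (60.0/2) · log₁₀([out]/[in]), so log₁₀([out]/[in]) = 114.0 × 2 / 60.0 = 3.8000.
[out]/[in] = 10^(3.8000) = 6310.
[in] = 1.34 / 6310 = 0.0002124 mmol/L.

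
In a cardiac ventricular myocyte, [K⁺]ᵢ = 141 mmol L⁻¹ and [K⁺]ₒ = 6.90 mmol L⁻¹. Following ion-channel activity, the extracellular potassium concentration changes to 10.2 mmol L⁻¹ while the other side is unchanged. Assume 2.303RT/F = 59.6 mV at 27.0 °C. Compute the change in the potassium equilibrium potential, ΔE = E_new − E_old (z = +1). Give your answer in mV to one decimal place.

10.1 mV

E_old = (59.6/1)·log₁₀(6.90/141) = -78.10 mV
E_new = (59.6/1)·log₁₀(10.2/141) = -67.98 mV
ΔE = -67.98 − (-78.10) = 10.12 mV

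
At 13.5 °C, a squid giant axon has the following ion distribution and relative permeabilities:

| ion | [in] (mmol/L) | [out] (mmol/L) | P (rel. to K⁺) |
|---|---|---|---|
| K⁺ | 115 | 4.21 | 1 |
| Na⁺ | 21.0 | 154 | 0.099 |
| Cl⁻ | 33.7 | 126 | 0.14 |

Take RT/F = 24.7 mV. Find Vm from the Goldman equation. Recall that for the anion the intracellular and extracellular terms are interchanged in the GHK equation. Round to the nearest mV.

-42 mV

Vm = 24.7 · ln[(Σ P·[cation]ₒ + Σ P·[anion]ᵢ) / (Σ P·[cation]ᵢ + Σ P·[anion]ₒ)]
Numerator = 1×4.21 + 0.099×154 + 0.14×33.7 = 24.17
Denominator = 1×115 + 0.099×21.0 + 0.14×126 = 134.7
Vm = 24.7 · ln(0.17944) = 24.7 × (-1.7179) = -42.43 mV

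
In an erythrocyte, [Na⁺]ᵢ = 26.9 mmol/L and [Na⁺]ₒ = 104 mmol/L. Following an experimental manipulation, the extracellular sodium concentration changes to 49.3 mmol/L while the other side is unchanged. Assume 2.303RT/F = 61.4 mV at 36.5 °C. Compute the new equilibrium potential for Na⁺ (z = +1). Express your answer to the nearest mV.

After the shift: [Na⁺]_out = 49.3, [Na⁺]_in = 26.9 mmol/L.
E_new = (61.4/1)·log₁₀(49.3/26.9) = 61.40 · (0.2631) = 16.15 mV

16 mV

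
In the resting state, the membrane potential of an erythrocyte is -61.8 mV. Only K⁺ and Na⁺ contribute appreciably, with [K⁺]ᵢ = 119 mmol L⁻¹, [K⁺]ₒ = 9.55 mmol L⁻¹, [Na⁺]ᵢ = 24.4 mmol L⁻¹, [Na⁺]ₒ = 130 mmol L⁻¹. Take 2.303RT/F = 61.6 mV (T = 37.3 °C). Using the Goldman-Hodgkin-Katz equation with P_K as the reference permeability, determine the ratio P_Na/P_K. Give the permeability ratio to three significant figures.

0.0177

Let α = P_Na/P_K. GHK: Vm = 61.6·log₁₀[(Kₒ + α·Naₒ)/(Kᵢ + α·Naᵢ)].
10^(Vm/61.6) = 10^(-61.8/61.6) = 0.099255
So 0.099255·(Kᵢ + α·Naᵢ) = Kₒ + α·Naₒ → α = (0.099255·119.0 − 9.55) / (130.0 − 0.099255·24.4)
α = (11.81 − 9.55) / (130.0 − 2.422) = 2.261/127.6 = 0.01773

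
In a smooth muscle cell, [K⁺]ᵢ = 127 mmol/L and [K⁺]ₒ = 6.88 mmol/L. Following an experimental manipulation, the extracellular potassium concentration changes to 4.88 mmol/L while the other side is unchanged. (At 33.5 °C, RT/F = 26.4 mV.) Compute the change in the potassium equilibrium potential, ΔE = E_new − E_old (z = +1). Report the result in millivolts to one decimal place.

-9.1 mV

E_old = (26.4/1)·ln(6.88/127) = -76.97 mV
E_new = (26.4/1)·ln(4.88/127) = -86.04 mV
ΔE = -86.04 − (-76.97) = -9.07 mV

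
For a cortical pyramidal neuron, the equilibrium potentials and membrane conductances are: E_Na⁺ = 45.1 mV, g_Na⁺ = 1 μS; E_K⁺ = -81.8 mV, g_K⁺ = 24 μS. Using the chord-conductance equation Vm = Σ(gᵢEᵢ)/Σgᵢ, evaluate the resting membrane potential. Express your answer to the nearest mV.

-77 mV

Σ gᵢEᵢ = 1·(45.1) + 24·(-81.8) = -1918.10
Σ gᵢ = 1 + 24 = 25
Vm = -1918.10 / 25 = -76.72 mV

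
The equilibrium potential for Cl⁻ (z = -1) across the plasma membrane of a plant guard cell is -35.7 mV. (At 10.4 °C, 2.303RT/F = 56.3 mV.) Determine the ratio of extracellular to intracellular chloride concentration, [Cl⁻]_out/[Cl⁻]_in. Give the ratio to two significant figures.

4.3

log₁₀([out]/[in]) = E·z/(56.3) = -35.7 × -1 / 56.3 = 0.6341
[out]/[in] = 10^(0.6341) = 4.306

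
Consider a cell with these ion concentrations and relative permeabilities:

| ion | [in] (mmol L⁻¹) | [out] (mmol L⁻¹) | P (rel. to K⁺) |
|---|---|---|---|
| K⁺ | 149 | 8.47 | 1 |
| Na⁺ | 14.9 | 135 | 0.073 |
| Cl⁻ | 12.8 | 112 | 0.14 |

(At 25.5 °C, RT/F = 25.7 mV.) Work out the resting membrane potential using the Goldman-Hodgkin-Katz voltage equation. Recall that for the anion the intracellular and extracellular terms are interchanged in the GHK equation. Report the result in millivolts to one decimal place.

Vm = 25.7 · ln[(Σ P·[cation]ₒ + Σ P·[anion]ᵢ) / (Σ P·[cation]ᵢ + Σ P·[anion]ₒ)]
Numerator = 1×8.47 + 0.073×135 + 0.14×12.8 = 20.12
Denominator = 1×149 + 0.073×14.9 + 0.14×112 = 165.8
Vm = 25.7 · ln(0.12136) = 25.7 × (-2.1090) = -54.20 mV

-54.2 mV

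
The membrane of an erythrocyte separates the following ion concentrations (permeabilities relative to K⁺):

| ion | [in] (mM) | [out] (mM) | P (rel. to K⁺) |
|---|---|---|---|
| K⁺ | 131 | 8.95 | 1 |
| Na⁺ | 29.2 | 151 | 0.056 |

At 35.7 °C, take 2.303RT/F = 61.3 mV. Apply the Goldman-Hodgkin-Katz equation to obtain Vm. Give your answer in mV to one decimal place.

Vm = 61.3 · log₁₀[(Σ P·[cation]ₒ + Σ P·[anion]ᵢ) / (Σ P·[cation]ᵢ + Σ P·[anion]ₒ)]
Numerator = 1×8.95 + 0.056×151 = 17.41
Denominator = 1×131 + 0.056×29.2 = 132.6
Vm = 61.3 · log₁₀(0.13123) = 61.3 × (-0.8820) = -54.06 mV

-54.1 mV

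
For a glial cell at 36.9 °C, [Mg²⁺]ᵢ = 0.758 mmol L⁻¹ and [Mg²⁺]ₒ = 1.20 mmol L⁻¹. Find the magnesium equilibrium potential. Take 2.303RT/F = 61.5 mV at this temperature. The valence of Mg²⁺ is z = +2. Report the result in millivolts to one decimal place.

6.1 mV

E = (61.5/z) · log₁₀([Mg²⁺]_out/[Mg²⁺]_in) with z = +2.
= (61.5/2) · log₁₀(1.20/0.758) = 30.75 · log₁₀(1.583)
= 30.75 · (0.1995) = 6.13 mV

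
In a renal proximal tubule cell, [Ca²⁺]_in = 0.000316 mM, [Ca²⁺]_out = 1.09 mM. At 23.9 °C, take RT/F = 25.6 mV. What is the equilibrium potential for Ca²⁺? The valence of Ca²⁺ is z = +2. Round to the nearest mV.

E = (25.6/z) · ln([Ca²⁺]_out/[Ca²⁺]_in) with z = +2.
= (25.6/2) · ln(1.09/0.000316) = 12.80 · ln(3449)
= 12.80 · (8.1459) = 104.27 mV

104 mV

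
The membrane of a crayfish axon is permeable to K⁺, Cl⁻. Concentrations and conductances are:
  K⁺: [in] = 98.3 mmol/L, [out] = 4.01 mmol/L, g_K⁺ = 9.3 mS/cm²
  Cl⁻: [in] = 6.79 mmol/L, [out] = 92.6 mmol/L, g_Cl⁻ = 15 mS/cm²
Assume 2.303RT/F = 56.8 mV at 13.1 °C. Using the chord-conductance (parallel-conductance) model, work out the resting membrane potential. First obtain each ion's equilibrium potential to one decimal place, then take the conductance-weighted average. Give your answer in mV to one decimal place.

E_K⁺ = (56.8/1)·log₁₀(4.01/98.3) = -78.9 mV
E_Cl⁻ = (56.8/-1)·log₁₀(92.6/6.79) = -64.5 mV
Vm = (Σ gᵢEᵢ)/(Σ gᵢ) = (9.3·-78.9 + 15·-64.5) / (9.3 + 15)
= -1701.27 / 24.3 = -70.01 mV

-70.0 mV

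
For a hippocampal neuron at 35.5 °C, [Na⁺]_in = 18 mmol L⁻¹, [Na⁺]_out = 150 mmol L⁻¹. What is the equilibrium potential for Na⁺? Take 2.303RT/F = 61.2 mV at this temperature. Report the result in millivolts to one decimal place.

E = (61.2/z) · log₁₀([Na⁺]_out/[Na⁺]_in) with z = +1.
= (61.2/1) · log₁₀(150/18) = 61.20 · log₁₀(8.333)
= 61.20 · (0.9208) = 56.35 mV

56.4 mV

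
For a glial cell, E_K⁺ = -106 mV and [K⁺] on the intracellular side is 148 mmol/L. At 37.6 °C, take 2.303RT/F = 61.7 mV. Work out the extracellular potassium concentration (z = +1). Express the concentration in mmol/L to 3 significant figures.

Nernst: E = (61.7/1) · log₁₀([out]/[in]), so log₁₀([out]/[in]) = -106.0 × 1 / 61.7 = -1.7180.
[out]/[in] = 10^(-1.7180) = 0.01914.
[out] = 0.01914 × 148 = 2.833 mmol/L.

2.83 mmol/L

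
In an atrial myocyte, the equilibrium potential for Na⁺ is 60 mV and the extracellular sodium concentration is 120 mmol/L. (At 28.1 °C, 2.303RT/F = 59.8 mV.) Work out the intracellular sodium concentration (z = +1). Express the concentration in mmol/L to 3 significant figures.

11.9 mmol/L

Nernst: E = (59.8/1) · log₁₀([out]/[in]), so log₁₀([out]/[in]) = 60.0 × 1 / 59.8 = 1.0033.
[out]/[in] = 10^(1.0033) = 10.08.
[in] = 120 / 10.08 = 11.91 mmol/L.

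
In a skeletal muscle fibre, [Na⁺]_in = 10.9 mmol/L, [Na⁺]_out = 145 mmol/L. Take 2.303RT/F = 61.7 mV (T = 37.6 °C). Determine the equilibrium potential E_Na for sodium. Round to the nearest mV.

E = (61.7/z) · log₁₀([Na⁺]_out/[Na⁺]_in) with z = +1.
= (61.7/1) · log₁₀(145/10.9) = 61.70 · log₁₀(13.3)
= 61.70 · (1.1239) = 69.35 mV

69 mV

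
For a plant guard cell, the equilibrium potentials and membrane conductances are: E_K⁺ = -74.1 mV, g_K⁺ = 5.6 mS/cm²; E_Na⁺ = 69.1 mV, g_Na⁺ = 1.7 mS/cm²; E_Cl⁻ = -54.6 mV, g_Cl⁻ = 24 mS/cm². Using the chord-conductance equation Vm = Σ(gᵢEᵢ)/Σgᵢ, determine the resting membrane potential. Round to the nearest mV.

Σ gᵢEᵢ = 5.6·(-74.1) + 1.7·(69.1) + 24·(-54.6) = -1607.89
Σ gᵢ = 5.6 + 1.7 + 24 = 31.3
Vm = -1607.89 / 31.3 = -51.37 mV

-51 mV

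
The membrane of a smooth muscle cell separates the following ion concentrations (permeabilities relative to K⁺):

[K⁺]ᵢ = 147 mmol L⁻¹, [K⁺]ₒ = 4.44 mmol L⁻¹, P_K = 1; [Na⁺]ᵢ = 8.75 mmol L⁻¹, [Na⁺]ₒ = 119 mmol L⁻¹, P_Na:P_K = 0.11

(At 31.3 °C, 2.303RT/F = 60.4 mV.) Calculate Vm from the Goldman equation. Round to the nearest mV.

-56 mV

Vm = 60.4 · log₁₀[(Σ P·[cation]ₒ + Σ P·[anion]ᵢ) / (Σ P·[cation]ᵢ + Σ P·[anion]ₒ)]
Numerator = 1×4.44 + 0.11×119 = 17.53
Denominator = 1×147 + 0.11×8.75 = 148
Vm = 60.4 · log₁₀(0.11848) = 60.4 × (-0.9264) = -55.95 mV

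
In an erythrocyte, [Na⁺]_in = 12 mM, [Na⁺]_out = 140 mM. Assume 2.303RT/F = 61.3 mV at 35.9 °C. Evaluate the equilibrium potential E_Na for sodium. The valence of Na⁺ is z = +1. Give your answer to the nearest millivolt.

E = (61.3/z) · log₁₀([Na⁺]_out/[Na⁺]_in) with z = +1.
= (61.3/1) · log₁₀(140/12) = 61.30 · log₁₀(11.67)
= 61.30 · (1.0669) = 65.40 mV

65 mV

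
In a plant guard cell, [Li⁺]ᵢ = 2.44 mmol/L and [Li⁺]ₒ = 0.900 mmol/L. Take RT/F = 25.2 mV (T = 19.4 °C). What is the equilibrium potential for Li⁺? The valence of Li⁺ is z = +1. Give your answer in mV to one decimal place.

E = (25.2/z) · ln([Li⁺]_out/[Li⁺]_in) with z = +1.
= (25.2/1) · ln(0.900/2.44) = 25.20 · ln(0.3689)
= 25.20 · (-0.9974) = -25.13 mV

-25.1 mV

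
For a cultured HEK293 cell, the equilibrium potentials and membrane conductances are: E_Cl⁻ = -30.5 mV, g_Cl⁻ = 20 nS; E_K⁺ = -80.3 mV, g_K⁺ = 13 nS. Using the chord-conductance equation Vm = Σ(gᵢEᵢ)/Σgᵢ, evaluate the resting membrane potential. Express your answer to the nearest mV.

-50 mV

Σ gᵢEᵢ = 20·(-30.5) + 13·(-80.3) = -1653.90
Σ gᵢ = 20 + 13 = 33
Vm = -1653.90 / 33 = -50.12 mV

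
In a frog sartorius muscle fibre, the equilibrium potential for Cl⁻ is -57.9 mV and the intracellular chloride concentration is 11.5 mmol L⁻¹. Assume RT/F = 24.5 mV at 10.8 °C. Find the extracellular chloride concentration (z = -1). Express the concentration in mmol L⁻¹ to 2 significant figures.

Nernst: E = (24.5/-1) · ln([out]/[in]), so ln([out]/[in]) = -57.9 × -1 / 24.5 = 2.3633.
[out]/[in] = e^(2.3633) = 10.63.
[out] = 10.63 × 11.5 = 122.2 mmol L⁻¹.

120 mmol L⁻¹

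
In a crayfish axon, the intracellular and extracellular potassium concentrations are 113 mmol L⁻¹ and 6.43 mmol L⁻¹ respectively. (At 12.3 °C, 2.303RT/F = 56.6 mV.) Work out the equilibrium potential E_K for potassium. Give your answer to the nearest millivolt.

-70 mV

E = (56.6/z) · log₁₀([K⁺]_out/[K⁺]_in) with z = +1.
= (56.6/1) · log₁₀(6.43/113) = 56.60 · log₁₀(0.0569)
= 56.60 · (-1.2449) = -70.46 mV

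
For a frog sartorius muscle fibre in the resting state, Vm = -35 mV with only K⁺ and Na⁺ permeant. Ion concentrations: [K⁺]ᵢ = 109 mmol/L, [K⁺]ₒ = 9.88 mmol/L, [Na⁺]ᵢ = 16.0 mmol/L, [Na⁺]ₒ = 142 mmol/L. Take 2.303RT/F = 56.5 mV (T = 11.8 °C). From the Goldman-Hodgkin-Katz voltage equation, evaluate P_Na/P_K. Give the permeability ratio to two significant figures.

Let α = P_Na/P_K. GHK: Vm = 56.5·log₁₀[(Kₒ + α·Naₒ)/(Kᵢ + α·Naᵢ)].
10^(Vm/56.5) = 10^(-35.0/56.5) = 0.24018
So 0.24018·(Kᵢ + α·Naᵢ) = Kₒ + α·Naₒ → α = (0.24018·109.0 − 9.88) / (142.0 − 0.24018·16.0)
α = (26.18 − 9.88) / (142.0 − 3.843) = 16.3/138.2 = 0.118

0.12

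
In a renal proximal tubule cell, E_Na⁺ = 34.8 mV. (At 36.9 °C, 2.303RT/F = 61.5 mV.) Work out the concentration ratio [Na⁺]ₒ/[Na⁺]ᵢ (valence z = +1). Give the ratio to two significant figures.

log₁₀([out]/[in]) = E·z/(61.5) = 34.8 × 1 / 61.5 = 0.5659
[out]/[in] = 10^(0.5659) = 3.68

3.7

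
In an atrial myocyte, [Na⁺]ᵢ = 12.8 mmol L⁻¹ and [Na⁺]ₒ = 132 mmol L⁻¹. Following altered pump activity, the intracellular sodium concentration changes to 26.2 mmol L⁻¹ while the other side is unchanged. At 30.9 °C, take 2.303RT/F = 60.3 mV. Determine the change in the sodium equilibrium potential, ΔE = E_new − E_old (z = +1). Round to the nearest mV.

-19 mV

E_old = (60.3/1)·log₁₀(132/12.8) = 61.11 mV
E_new = (60.3/1)·log₁₀(132/26.2) = 42.35 mV
ΔE = 42.35 − (61.11) = -18.76 mV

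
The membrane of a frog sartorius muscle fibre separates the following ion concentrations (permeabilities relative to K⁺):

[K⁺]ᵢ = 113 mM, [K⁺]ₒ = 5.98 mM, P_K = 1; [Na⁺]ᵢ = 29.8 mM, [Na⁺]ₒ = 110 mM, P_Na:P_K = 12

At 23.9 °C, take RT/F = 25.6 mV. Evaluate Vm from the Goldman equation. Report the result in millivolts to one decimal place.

26.5 mV

Vm = 25.6 · ln[(Σ P·[cation]ₒ + Σ P·[anion]ᵢ) / (Σ P·[cation]ᵢ + Σ P·[anion]ₒ)]
Numerator = 1×5.98 + 12×110 = 1326
Denominator = 1×113 + 12×29.8 = 470.6
Vm = 25.6 · ln(2.8176) = 25.6 × (1.0359) = 26.52 mV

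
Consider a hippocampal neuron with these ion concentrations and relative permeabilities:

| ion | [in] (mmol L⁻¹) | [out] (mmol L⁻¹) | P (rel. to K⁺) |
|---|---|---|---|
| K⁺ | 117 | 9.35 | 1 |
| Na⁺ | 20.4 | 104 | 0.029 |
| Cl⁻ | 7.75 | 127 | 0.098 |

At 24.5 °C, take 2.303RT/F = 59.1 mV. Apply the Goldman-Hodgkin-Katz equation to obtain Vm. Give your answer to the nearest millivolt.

-59 mV

Vm = 59.1 · log₁₀[(Σ P·[cation]ₒ + Σ P·[anion]ᵢ) / (Σ P·[cation]ᵢ + Σ P·[anion]ₒ)]
Numerator = 1×9.35 + 0.029×104 + 0.098×7.75 = 13.13
Denominator = 1×117 + 0.029×20.4 + 0.098×127 = 130
Vm = 59.1 · log₁₀(0.10094) = 59.1 × (-0.9960) = -58.86 mV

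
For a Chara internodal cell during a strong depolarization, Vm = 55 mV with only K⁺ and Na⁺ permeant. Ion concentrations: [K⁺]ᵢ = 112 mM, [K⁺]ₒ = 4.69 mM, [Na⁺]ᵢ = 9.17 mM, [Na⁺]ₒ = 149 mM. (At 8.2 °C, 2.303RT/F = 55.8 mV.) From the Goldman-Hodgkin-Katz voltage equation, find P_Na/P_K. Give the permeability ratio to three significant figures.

Let α = P_Na/P_K. GHK: Vm = 55.8·log₁₀[(Kₒ + α·Naₒ)/(Kᵢ + α·Naᵢ)].
10^(Vm/55.8) = 10^(55.0/55.8) = 9.6753
So 9.6753·(Kᵢ + α·Naᵢ) = Kₒ + α·Naₒ → α = (9.6753·112.0 − 4.69) / (149.0 − 9.6753·9.17)
α = (1084 − 4.69) / (149.0 − 88.72) = 1079/60.28 = 17.9

17.9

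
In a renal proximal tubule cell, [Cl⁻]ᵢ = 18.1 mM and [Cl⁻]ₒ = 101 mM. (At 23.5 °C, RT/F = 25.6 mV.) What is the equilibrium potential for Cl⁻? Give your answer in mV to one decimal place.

E = (25.6/z) · ln([Cl⁻]_out/[Cl⁻]_in) with z = -1.
For an anion, dividing by z = -1 reverses the sign.
= (25.6/-1) · ln(101/18.1) = -25.60 · ln(5.58)
= -25.60 · (1.7192) = -44.01 mV

-44.0 mV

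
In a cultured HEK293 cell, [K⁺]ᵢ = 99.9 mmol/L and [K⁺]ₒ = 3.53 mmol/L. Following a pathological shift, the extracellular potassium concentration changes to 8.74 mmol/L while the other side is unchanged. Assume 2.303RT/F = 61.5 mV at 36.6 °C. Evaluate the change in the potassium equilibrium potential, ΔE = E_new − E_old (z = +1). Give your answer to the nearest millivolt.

24 mV

E_old = (61.5/1)·log₁₀(3.53/99.9) = -89.29 mV
E_new = (61.5/1)·log₁₀(8.74/99.9) = -65.07 mV
ΔE = -65.07 − (-89.29) = 24.21 mV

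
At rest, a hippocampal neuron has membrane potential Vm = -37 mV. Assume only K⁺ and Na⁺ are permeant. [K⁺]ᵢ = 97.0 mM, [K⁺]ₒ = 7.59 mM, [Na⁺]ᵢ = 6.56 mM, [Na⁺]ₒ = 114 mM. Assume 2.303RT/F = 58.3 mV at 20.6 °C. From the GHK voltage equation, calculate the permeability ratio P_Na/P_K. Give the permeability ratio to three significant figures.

Let α = P_Na/P_K. GHK: Vm = 58.3·log₁₀[(Kₒ + α·Naₒ)/(Kᵢ + α·Naᵢ)].
10^(Vm/58.3) = 10^(-37.0/58.3) = 0.23193
So 0.23193·(Kᵢ + α·Naᵢ) = Kₒ + α·Naₒ → α = (0.23193·97.0 − 7.59) / (114.0 − 0.23193·6.56)
α = (22.5 − 7.59) / (114.0 − 1.521) = 14.91/112.5 = 0.1325

0.133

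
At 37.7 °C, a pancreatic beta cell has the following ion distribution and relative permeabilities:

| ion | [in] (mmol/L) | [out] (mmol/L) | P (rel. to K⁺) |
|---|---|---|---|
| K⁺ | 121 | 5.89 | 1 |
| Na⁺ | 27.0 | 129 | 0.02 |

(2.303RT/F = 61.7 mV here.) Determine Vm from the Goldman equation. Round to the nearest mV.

Vm = 61.7 · log₁₀[(Σ P·[cation]ₒ + Σ P·[anion]ᵢ) / (Σ P·[cation]ᵢ + Σ P·[anion]ₒ)]
Numerator = 1×5.89 + 0.02×129 = 8.47
Denominator = 1×121 + 0.02×27.0 = 121.5
Vm = 61.7 · log₁₀(0.069689) = 61.7 × (-1.1568) = -71.38 mV

-71 mV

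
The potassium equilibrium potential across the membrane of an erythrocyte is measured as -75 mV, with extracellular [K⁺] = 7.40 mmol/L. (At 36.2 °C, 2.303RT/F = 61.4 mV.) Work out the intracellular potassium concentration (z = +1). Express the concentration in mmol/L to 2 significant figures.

Nernst: E = (61.4/1) · log₁₀([out]/[in]), so log₁₀([out]/[in]) = -75.0 × 1 / 61.4 = -1.2215.
[out]/[in] = 10^(-1.2215) = 0.06005.
[in] = 7.40 / 0.06005 = 123.2 mmol/L.

120 mmol/L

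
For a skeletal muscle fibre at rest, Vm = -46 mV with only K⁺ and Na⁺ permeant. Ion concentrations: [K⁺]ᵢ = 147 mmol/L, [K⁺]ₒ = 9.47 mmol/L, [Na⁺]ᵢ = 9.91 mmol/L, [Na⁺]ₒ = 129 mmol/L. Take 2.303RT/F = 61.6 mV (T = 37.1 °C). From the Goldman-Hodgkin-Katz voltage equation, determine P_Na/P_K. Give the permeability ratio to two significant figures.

Let α = P_Na/P_K. GHK: Vm = 61.6·log₁₀[(Kₒ + α·Naₒ)/(Kᵢ + α·Naᵢ)].
10^(Vm/61.6) = 10^(-46.0/61.6) = 0.17916
So 0.17916·(Kᵢ + α·Naᵢ) = Kₒ + α·Naₒ → α = (0.17916·147.0 − 9.47) / (129.0 − 0.17916·9.91)
α = (26.34 − 9.47) / (129.0 − 1.775) = 16.87/127.2 = 0.1326

0.13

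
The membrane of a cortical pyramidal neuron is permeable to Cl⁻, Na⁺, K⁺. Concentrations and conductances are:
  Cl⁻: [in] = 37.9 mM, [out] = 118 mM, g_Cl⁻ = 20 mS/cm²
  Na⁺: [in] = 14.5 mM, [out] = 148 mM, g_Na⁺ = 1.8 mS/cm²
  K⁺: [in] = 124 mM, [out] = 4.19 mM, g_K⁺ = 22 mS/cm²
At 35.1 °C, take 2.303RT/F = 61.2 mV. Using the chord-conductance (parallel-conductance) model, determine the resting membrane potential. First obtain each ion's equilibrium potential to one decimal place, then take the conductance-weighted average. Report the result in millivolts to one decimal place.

-56.5 mV

E_Cl⁻ = (61.2/-1)·log₁₀(118/37.9) = -30.2 mV
E_Na⁺ = (61.2/1)·log₁₀(148/14.5) = 61.7 mV
E_K⁺ = (61.2/1)·log₁₀(4.19/124) = -90.0 mV
Vm = (Σ gᵢEᵢ)/(Σ gᵢ) = (20·-30.2 + 1.8·61.7 + 22·-90.0) / (20 + 1.8 + 22)
= -2472.94 / 43.8 = -56.46 mV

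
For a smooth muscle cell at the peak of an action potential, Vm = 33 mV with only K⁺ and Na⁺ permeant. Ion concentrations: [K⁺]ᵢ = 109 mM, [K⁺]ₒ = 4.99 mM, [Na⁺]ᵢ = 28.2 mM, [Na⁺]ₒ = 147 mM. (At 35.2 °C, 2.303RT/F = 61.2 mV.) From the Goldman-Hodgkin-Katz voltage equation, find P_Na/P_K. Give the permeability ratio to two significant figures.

Let α = P_Na/P_K. GHK: Vm = 61.2·log₁₀[(Kₒ + α·Naₒ)/(Kᵢ + α·Naᵢ)].
10^(Vm/61.2) = 10^(33.0/61.2) = 3.4611
So 3.4611·(Kᵢ + α·Naᵢ) = Kₒ + α·Naₒ → α = (3.4611·109.0 − 4.99) / (147.0 − 3.4611·28.2)
α = (377.3 − 4.99) / (147.0 − 97.6) = 372.3/49.4 = 7.536

7.5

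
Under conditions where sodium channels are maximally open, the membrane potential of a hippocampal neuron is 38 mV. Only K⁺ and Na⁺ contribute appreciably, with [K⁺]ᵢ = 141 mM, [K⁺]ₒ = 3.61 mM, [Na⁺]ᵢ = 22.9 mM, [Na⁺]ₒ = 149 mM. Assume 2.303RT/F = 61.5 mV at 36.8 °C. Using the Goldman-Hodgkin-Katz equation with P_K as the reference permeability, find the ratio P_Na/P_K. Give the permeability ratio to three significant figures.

10.8

Let α = P_Na/P_K. GHK: Vm = 61.5·log₁₀[(Kₒ + α·Naₒ)/(Kᵢ + α·Naᵢ)].
10^(Vm/61.5) = 10^(38.0/61.5) = 4.1485
So 4.1485·(Kᵢ + α·Naᵢ) = Kₒ + α·Naₒ → α = (4.1485·141.0 − 3.61) / (149.0 − 4.1485·22.9)
α = (584.9 − 3.61) / (149.0 − 95) = 581.3/54 = 10.77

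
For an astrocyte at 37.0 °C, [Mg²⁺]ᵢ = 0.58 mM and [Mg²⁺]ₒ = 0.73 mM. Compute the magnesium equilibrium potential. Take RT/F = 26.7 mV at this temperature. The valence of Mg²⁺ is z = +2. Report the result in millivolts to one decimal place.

3.1 mV

E = (26.7/z) · ln([Mg²⁺]_out/[Mg²⁺]_in) with z = +2.
= (26.7/2) · ln(0.73/0.58) = 13.35 · ln(1.259)
= 13.35 · (0.2300) = 3.07 mV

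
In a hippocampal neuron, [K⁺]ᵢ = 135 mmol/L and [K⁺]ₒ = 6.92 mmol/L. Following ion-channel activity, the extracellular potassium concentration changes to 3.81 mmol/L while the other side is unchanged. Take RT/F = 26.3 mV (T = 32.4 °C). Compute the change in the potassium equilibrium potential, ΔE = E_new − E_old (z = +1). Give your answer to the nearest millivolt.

E_old = (26.3/1)·ln(6.92/135) = -78.13 mV
E_new = (26.3/1)·ln(3.81/135) = -93.83 mV
ΔE = -93.83 − (-78.13) = -15.70 mV

-16 mV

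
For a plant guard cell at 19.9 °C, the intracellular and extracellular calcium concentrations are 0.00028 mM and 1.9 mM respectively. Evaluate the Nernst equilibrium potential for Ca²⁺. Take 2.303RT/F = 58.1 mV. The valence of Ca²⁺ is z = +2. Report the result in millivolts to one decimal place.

E = (58.1/z) · log₁₀([Ca²⁺]_out/[Ca²⁺]_in) with z = +2.
= (58.1/2) · log₁₀(1.9/0.00028) = 29.05 · log₁₀(6786)
= 29.05 · (3.8316) = 111.31 mV

111.3 mV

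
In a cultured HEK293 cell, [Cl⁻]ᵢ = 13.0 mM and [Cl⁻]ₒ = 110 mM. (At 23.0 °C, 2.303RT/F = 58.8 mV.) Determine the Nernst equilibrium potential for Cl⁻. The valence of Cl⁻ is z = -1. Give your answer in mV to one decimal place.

E = (58.8/z) · log₁₀([Cl⁻]_out/[Cl⁻]_in) with z = -1.
For an anion, dividing by z = -1 reverses the sign.
= (58.8/-1) · log₁₀(110/13.0) = -58.80 · log₁₀(8.462)
= -58.80 · (0.9274) = -54.53 mV

-54.5 mV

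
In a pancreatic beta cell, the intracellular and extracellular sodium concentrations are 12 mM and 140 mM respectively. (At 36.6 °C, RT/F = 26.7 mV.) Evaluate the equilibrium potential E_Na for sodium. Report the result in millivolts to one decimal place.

E = (26.7/z) · ln([Na⁺]_out/[Na⁺]_in) with z = +1.
= (26.7/1) · ln(140/12) = 26.70 · ln(11.67)
= 26.70 · (2.4567) = 65.59 mV

65.6 mV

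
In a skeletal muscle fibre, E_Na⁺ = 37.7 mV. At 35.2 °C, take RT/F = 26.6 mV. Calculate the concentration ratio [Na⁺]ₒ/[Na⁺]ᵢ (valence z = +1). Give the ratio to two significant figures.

4.1

ln([out]/[in]) = E·z/(26.6) = 37.7 × 1 / 26.6 = 1.4173
[out]/[in] = e^(1.4173) = 4.126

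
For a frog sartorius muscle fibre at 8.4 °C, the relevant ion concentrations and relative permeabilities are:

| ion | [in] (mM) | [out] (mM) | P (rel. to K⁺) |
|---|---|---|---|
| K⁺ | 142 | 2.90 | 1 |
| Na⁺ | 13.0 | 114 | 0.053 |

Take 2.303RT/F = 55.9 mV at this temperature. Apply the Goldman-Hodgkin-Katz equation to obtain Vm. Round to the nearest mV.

Vm = 55.9 · log₁₀[(Σ P·[cation]ₒ + Σ P·[anion]ᵢ) / (Σ P·[cation]ᵢ + Σ P·[anion]ₒ)]
Numerator = 1×2.90 + 0.053×114 = 8.942
Denominator = 1×142 + 0.053×13.0 = 142.7
Vm = 55.9 · log₁₀(0.062668) = 55.9 × (-1.2030) = -67.25 mV

-67 mV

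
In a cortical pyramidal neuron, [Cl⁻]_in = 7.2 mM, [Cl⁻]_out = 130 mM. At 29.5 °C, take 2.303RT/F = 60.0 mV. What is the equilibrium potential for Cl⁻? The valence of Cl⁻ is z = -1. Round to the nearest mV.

-75 mV

E = (60.0/z) · log₁₀([Cl⁻]_out/[Cl⁻]_in) with z = -1.
For an anion, dividing by z = -1 reverses the sign.
= (60.0/-1) · log₁₀(130/7.2) = -60.00 · log₁₀(18.06)
= -60.00 · (1.2566) = -75.40 mV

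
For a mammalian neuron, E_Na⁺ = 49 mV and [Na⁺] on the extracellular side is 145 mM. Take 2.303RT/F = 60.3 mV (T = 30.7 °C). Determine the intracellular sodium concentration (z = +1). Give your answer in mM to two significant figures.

22 mM

Nernst: E = (60.3/1) · log₁₀([out]/[in]), so log₁₀([out]/[in]) = 49.0 × 1 / 60.3 = 0.8126.
[out]/[in] = 10^(0.8126) = 6.495.
[in] = 145 / 6.495 = 22.32 mM.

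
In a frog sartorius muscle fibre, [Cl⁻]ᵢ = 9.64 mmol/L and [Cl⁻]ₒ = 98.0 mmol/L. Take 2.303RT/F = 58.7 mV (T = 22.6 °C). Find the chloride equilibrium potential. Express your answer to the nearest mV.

E = (58.7/z) · log₁₀([Cl⁻]_out/[Cl⁻]_in) with z = -1.
For an anion, dividing by z = -1 reverses the sign.
= (58.7/-1) · log₁₀(98.0/9.64) = -58.70 · log₁₀(10.17)
= -58.70 · (1.0071) = -59.12 mV

-59 mV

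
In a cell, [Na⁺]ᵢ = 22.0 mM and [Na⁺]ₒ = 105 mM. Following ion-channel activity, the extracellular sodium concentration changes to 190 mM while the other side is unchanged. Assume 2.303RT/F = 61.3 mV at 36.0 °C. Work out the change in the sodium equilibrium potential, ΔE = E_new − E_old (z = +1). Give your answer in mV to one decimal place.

E_old = (61.3/1)·log₁₀(105/22.0) = 41.61 mV
E_new = (61.3/1)·log₁₀(190/22.0) = 57.40 mV
ΔE = 57.40 − (41.61) = 15.79 mV

15.8 mV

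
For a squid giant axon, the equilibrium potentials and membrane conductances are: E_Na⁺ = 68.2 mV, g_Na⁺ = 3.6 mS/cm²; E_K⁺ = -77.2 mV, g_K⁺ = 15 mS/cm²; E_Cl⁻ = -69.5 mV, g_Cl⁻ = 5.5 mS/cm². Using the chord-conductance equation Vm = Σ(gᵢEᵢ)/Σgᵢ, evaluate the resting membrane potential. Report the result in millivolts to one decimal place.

-53.7 mV

Σ gᵢEᵢ = 3.6·(68.2) + 15·(-77.2) + 5.5·(-69.5) = -1294.73
Σ gᵢ = 3.6 + 15 + 5.5 = 24.1
Vm = -1294.73 / 24.1 = -53.72 mV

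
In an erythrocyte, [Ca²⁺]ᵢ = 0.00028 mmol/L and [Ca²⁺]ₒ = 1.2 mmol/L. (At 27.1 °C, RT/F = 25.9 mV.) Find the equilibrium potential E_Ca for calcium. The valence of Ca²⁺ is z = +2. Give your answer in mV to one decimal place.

108.3 mV

E = (25.9/z) · ln([Ca²⁺]_out/[Ca²⁺]_in) with z = +2.
= (25.9/2) · ln(1.2/0.00028) = 12.95 · ln(4286)
= 12.95 · (8.3630) = 108.30 mV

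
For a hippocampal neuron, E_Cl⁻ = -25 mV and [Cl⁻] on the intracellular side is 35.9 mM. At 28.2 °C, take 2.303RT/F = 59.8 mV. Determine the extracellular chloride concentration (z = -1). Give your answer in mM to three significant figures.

94.0 mM

Nernst: E = (59.8/-1) · log₁₀([out]/[in]), so log₁₀([out]/[in]) = -25.0 × -1 / 59.8 = 0.4181.
[out]/[in] = 10^(0.4181) = 2.619.
[out] = 2.619 × 35.9 = 94.01 mM.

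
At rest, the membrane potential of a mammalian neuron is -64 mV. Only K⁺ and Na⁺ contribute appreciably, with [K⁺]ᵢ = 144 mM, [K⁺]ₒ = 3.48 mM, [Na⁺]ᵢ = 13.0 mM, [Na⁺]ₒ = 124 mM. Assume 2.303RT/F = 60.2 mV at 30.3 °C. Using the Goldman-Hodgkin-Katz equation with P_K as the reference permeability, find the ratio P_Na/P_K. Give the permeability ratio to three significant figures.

Let α = P_Na/P_K. GHK: Vm = 60.2·log₁₀[(Kₒ + α·Naₒ)/(Kᵢ + α·Naᵢ)].
10^(Vm/60.2) = 10^(-64.0/60.2) = 0.086472
So 0.086472·(Kᵢ + α·Naᵢ) = Kₒ + α·Naₒ → α = (0.086472·144.0 − 3.48) / (124.0 − 0.086472·13.0)
α = (12.45 − 3.48) / (124.0 − 1.124) = 8.972/122.9 = 0.07302

0.0730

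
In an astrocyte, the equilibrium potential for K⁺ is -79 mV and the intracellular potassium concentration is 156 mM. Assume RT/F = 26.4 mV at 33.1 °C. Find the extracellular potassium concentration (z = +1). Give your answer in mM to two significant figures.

Nernst: E = (26.4/1) · ln([out]/[in]), so ln([out]/[in]) = -79.0 × 1 / 26.4 = -2.9924.
[out]/[in] = e^(-2.9924) = 0.05017.
[out] = 0.05017 × 156 = 7.826 mM.

7.8 mM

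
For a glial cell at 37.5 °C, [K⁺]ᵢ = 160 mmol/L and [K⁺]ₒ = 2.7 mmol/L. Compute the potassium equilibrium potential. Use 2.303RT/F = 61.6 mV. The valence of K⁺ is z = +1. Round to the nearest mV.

E = (61.6/z) · log₁₀([K⁺]_out/[K⁺]_in) with z = +1.
= (61.6/1) · log₁₀(2.7/160) = 61.60 · log₁₀(0.01688)
= 61.60 · (-1.7728) = -109.20 mV

-109 mV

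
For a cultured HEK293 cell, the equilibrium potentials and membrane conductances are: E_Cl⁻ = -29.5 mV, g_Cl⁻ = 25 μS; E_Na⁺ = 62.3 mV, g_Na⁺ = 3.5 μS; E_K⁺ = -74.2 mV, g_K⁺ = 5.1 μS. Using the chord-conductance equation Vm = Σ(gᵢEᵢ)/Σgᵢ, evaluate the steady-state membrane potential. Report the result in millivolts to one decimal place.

Σ gᵢEᵢ = 25·(-29.5) + 3.5·(62.3) + 5.1·(-74.2) = -897.87
Σ gᵢ = 25 + 3.5 + 5.1 = 33.6
Vm = -897.87 / 33.6 = -26.72 mV

-26.7 mV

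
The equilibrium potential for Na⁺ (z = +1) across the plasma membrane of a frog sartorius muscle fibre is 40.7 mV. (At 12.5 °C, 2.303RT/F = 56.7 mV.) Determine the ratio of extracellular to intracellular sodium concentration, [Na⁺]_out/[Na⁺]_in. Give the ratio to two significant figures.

5.2

log₁₀([out]/[in]) = E·z/(56.7) = 40.7 × 1 / 56.7 = 0.7178
[out]/[in] = 10^(0.7178) = 5.222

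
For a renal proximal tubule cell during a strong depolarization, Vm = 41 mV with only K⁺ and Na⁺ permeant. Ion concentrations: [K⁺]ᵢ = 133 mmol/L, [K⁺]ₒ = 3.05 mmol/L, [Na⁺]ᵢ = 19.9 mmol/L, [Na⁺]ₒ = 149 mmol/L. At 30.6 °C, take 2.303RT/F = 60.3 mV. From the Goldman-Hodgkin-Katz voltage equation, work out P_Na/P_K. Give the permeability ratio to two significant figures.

Let α = P_Na/P_K. GHK: Vm = 60.3·log₁₀[(Kₒ + α·Naₒ)/(Kᵢ + α·Naᵢ)].
10^(Vm/60.3) = 10^(41.0/60.3) = 4.7856
So 4.7856·(Kᵢ + α·Naᵢ) = Kₒ + α·Naₒ → α = (4.7856·133.0 − 3.05) / (149.0 − 4.7856·19.9)
α = (636.5 − 3.05) / (149.0 − 95.23) = 633.4/53.77 = 11.78

12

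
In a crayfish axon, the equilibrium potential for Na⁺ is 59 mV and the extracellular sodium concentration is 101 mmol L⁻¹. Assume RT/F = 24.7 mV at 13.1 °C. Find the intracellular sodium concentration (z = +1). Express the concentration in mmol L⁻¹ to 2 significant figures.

9.3 mmol L⁻¹

Nernst: E = (24.7/1) · ln([out]/[in]), so ln([out]/[in]) = 59.0 × 1 / 24.7 = 2.3887.
[out]/[in] = e^(2.3887) = 10.9.
[in] = 101 / 10.9 = 9.267 mmol L⁻¹.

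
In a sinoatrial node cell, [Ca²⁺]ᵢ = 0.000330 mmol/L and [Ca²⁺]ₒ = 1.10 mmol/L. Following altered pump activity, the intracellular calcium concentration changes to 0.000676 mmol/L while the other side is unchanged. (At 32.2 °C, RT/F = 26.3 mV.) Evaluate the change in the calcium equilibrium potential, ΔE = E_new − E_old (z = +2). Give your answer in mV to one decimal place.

-9.4 mV

E_old = (26.3/2)·ln(1.10/0.000330) = 106.67 mV
E_new = (26.3/2)·ln(1.10/0.000676) = 97.24 mV
ΔE = 97.24 − (106.67) = -9.43 mV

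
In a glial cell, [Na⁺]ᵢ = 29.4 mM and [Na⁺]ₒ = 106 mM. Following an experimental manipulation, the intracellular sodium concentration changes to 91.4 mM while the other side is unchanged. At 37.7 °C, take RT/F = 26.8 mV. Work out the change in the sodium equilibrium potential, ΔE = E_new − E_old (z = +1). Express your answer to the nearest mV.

-30 mV

E_old = (26.8/1)·ln(106/29.4) = 34.37 mV
E_new = (26.8/1)·ln(106/91.4) = 3.97 mV
ΔE = 3.97 − (34.37) = -30.40 mV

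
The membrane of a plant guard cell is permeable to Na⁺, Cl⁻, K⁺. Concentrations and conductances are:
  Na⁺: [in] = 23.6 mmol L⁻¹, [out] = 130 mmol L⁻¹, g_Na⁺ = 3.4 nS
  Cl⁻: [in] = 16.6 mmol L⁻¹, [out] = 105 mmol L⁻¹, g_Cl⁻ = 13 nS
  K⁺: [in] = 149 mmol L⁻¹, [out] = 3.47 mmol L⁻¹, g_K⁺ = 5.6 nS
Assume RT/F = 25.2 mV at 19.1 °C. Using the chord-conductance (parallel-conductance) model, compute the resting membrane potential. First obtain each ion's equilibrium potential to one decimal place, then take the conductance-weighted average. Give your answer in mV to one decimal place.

-44.9 mV

E_Na⁺ = (25.2/1)·ln(130/23.6) = 43.0 mV
E_Cl⁻ = (25.2/-1)·ln(105/16.6) = -46.5 mV
E_K⁺ = (25.2/1)·ln(3.47/149) = -94.7 mV
Vm = (Σ gᵢEᵢ)/(Σ gᵢ) = (3.4·43.0 + 13·-46.5 + 5.6·-94.7) / (3.4 + 13 + 5.6)
= -988.62 / 22 = -44.94 mV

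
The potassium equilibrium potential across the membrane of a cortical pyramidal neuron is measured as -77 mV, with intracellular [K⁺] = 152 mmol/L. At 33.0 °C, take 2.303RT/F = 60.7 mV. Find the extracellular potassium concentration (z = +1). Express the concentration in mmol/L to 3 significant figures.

8.19 mmol/L

Nernst: E = (60.7/1) · log₁₀([out]/[in]), so log₁₀([out]/[in]) = -77.0 × 1 / 60.7 = -1.2685.
[out]/[in] = 10^(-1.2685) = 0.05388.
[out] = 0.05388 × 152 = 8.19 mmol/L.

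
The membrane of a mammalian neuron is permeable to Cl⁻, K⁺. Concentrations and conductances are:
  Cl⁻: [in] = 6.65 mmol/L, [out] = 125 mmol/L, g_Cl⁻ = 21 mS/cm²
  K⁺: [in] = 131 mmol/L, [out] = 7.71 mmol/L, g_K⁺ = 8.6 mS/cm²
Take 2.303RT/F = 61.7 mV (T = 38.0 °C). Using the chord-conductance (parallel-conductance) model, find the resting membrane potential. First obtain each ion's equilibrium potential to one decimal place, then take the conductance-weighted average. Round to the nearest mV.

E_Cl⁻ = (61.7/-1)·log₁₀(125/6.65) = -78.6 mV
E_K⁺ = (61.7/1)·log₁₀(7.71/131) = -75.9 mV
Vm = (Σ gᵢEᵢ)/(Σ gᵢ) = (21·-78.6 + 8.6·-75.9) / (21 + 8.6)
= -2303.34 / 29.6 = -77.82 mV

-78 mV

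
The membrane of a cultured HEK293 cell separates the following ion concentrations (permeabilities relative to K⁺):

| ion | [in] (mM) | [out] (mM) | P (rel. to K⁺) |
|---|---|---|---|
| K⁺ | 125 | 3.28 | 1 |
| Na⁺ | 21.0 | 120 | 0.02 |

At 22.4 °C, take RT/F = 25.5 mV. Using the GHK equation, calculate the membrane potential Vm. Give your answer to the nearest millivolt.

-79 mV

Vm = 25.5 · ln[(Σ P·[cation]ₒ + Σ P·[anion]ᵢ) / (Σ P·[cation]ᵢ + Σ P·[anion]ₒ)]
Numerator = 1×3.28 + 0.02×120 = 5.68
Denominator = 1×125 + 0.02×21.0 = 125.4
Vm = 25.5 · ln(0.045288) = 25.5 × (-3.0947) = -78.92 mV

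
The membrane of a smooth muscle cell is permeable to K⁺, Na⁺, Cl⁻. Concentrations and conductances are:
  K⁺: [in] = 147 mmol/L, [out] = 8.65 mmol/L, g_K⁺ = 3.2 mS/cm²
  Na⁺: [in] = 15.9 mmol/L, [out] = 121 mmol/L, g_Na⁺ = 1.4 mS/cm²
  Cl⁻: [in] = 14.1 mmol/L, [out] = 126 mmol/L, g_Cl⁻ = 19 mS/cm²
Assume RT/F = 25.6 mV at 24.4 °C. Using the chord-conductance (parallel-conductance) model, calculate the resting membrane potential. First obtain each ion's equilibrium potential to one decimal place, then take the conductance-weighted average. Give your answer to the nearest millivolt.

E_K⁺ = (25.6/1)·ln(8.65/147) = -72.5 mV
E_Na⁺ = (25.6/1)·ln(121/15.9) = 52.0 mV
E_Cl⁻ = (25.6/-1)·ln(126/14.1) = -56.1 mV
Vm = (Σ gᵢEᵢ)/(Σ gᵢ) = (3.2·-72.5 + 1.4·52.0 + 19·-56.1) / (3.2 + 1.4 + 19)
= -1225.10 / 23.6 = -51.91 mV

-52 mV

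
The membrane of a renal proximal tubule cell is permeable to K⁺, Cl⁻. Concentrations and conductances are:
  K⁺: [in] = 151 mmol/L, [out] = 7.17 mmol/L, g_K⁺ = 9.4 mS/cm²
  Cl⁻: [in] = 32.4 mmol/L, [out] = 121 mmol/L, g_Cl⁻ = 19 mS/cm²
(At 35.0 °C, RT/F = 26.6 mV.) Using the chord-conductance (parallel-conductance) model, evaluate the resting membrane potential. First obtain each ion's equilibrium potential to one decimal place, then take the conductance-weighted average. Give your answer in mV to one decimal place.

-50.3 mV

E_K⁺ = (26.6/1)·ln(7.17/151) = -81.1 mV
E_Cl⁻ = (26.6/-1)·ln(121/32.4) = -35.0 mV
Vm = (Σ gᵢEᵢ)/(Σ gᵢ) = (9.4·-81.1 + 19·-35.0) / (9.4 + 19)
= -1427.34 / 28.4 = -50.26 mV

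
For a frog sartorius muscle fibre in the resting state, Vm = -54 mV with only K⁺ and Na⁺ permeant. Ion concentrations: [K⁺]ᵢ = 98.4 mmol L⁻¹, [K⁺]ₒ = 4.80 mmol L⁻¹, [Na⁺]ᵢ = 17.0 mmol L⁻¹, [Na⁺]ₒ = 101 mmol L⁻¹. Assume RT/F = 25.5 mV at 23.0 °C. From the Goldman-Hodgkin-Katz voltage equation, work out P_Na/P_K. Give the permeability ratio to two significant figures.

Let α = P_Na/P_K. GHK: Vm = 25.5·ln[(Kₒ + α·Naₒ)/(Kᵢ + α·Naᵢ)].
e^(Vm/25.5) = e^(-54.0/25.5) = 0.12031
So 0.12031·(Kᵢ + α·Naᵢ) = Kₒ + α·Naₒ → α = (0.12031·98.4 − 4.8) / (101.0 − 0.12031·17.0)
α = (11.84 − 4.8) / (101.0 − 2.045) = 7.039/98.95 = 0.07113

0.071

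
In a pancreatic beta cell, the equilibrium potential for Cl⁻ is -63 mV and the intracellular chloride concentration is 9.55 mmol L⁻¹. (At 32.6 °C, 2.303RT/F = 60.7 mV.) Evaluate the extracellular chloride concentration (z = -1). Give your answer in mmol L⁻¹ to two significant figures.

100 mmol L⁻¹

Nernst: E = (60.7/-1) · log₁₀([out]/[in]), so log₁₀([out]/[in]) = -63.0 × -1 / 60.7 = 1.0379.
[out]/[in] = 10^(1.0379) = 10.91.
[out] = 10.91 × 9.55 = 104.2 mmol L⁻¹.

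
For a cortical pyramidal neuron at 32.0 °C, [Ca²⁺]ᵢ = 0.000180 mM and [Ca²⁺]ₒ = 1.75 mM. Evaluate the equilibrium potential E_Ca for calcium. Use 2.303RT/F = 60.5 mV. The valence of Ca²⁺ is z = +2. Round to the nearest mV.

E = (60.5/z) · log₁₀([Ca²⁺]_out/[Ca²⁺]_in) with z = +2.
= (60.5/2) · log₁₀(1.75/0.000180) = 30.25 · log₁₀(9722)
= 30.25 · (3.9878) = 120.63 mV

121 mV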